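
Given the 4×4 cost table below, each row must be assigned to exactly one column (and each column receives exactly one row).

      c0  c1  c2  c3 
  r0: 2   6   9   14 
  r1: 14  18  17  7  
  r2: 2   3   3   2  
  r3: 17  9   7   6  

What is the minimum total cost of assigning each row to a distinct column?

Minimum assignment cost: 19

optimal assignment: row0→col0 (cost 2), row1→col3 (cost 7), row2→col1 (cost 3), row3→col2 (cost 7)
total = 2 + 7 + 3 + 7 = 19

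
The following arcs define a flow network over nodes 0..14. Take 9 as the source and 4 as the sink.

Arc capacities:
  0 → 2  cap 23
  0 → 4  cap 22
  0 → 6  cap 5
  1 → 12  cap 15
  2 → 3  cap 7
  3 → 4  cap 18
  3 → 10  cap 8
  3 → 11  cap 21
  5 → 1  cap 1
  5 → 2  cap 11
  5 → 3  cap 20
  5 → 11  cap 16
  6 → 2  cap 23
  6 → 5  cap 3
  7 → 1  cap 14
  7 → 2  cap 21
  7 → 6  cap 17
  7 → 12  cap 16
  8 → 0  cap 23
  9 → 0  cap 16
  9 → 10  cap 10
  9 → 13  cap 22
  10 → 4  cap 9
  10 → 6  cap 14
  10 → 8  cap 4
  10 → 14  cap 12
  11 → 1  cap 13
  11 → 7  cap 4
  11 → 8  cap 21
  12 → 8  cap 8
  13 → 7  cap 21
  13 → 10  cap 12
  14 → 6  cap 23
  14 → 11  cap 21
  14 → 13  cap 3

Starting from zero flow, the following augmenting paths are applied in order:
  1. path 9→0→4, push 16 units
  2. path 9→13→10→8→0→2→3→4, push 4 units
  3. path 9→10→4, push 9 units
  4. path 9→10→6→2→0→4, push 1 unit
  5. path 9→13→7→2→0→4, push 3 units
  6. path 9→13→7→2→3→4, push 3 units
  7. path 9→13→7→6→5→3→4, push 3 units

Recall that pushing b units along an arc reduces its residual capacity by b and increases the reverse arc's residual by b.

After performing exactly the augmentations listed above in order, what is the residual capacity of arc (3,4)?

after path 1 (9→0→4, push 16): res(3,4)=18
after path 2 (9→13→10→8→0→2→3→4, push 4): res(3,4)=14
after path 3 (9→10→4, push 9): res(3,4)=14
after path 4 (9→10→6→2→0→4, push 1): res(3,4)=14
after path 5 (9→13→7→2→0→4, push 3): res(3,4)=14
after path 6 (9→13→7→2→3→4, push 3): res(3,4)=11
after path 7 (9→13→7→6→5→3→4, push 3): res(3,4)=8

Residual capacity of (3,4): 8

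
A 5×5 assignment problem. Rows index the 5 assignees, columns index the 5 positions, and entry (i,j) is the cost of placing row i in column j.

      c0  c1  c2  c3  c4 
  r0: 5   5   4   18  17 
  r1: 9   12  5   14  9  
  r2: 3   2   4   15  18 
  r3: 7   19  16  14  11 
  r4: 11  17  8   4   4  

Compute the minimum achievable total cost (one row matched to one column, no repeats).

optimal assignment: row0→col2 (cost 4), row1→col4 (cost 9), row2→col1 (cost 2), row3→col0 (cost 7), row4→col3 (cost 4)
total = 4 + 9 + 2 + 7 + 4 = 26

Minimum assignment cost: 26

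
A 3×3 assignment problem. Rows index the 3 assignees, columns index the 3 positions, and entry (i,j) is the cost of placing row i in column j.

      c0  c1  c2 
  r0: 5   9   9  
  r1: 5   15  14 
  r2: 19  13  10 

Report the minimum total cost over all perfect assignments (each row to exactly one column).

optimal assignment: row0→col1 (cost 9), row1→col0 (cost 5), row2→col2 (cost 10)
total = 9 + 5 + 10 = 24

Minimum assignment cost: 24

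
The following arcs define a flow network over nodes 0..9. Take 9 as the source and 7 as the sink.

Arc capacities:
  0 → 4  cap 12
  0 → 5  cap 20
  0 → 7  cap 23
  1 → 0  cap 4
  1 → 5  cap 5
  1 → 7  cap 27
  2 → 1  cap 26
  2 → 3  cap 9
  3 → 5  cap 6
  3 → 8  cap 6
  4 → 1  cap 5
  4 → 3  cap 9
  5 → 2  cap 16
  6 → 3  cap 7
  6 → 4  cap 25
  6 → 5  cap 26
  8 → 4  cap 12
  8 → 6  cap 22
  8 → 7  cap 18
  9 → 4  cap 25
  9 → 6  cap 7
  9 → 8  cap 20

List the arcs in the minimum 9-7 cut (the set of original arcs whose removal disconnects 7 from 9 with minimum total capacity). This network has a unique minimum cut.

Min-cut arcs: {(4,1), (5,2), (8,7)} (total capacity 39)

augment #1: 9→8→7 push 18
augment #2: 9→4→1→7 push 5
augment #3: 9→6→5→2→1→7 push 7
augment #4: 9→4→3→5→2→1→7 push 6
augment #5: 9→8→6→5→2→1→7 push 2
augment #6: 9→4→3→8→6→5→2→1→7 push 1
max flow = 39; residual-reachable set from 9 gives S-side
cut edges (S→T): {(4,1), (5,2), (8,7)} total cap 39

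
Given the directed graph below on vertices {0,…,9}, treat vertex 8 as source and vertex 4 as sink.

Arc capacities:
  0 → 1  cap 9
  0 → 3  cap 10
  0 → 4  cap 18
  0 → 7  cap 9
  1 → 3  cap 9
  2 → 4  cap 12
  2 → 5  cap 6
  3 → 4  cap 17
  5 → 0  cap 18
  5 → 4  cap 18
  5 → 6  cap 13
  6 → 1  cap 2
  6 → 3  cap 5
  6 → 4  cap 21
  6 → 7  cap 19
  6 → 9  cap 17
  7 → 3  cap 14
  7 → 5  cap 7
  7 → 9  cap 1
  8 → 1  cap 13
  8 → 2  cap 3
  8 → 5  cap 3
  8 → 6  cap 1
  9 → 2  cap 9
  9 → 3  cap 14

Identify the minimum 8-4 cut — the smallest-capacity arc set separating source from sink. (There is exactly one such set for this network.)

augment #1: 8→2→4 push 3
augment #2: 8→5→4 push 3
augment #3: 8→6→4 push 1
augment #4: 8→1→3→4 push 9
max flow = 16; residual-reachable set from 8 gives S-side
cut edges (S→T): {(1,3), (8,2), (8,5), (8,6)} total cap 16

Min-cut arcs: {(1,3), (8,2), (8,5), (8,6)} (total capacity 16)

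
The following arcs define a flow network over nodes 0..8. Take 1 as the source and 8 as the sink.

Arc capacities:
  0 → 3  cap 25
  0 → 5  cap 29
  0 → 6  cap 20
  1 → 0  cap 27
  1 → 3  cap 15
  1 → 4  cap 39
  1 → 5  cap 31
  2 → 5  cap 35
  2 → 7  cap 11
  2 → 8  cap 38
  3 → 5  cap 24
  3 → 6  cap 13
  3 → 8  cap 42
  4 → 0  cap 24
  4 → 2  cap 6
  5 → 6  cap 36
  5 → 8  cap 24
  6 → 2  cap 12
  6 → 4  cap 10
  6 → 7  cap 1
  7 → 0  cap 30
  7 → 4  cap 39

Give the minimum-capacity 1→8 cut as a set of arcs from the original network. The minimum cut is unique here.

Min-cut arcs: {(0,3), (1,3), (4,2), (5,8), (6,2)} (total capacity 82)

augment #1: 1→3→8 push 15
augment #2: 1→5→8 push 24
augment #3: 1→0→3→8 push 25
augment #4: 1→4→2→8 push 6
augment #5: 1→0→6→2→8 push 2
augment #6: 1→5→6→2→8 push 7
augment #7: 1→4→0→6→2→8 push 3
max flow = 82; residual-reachable set from 1 gives S-side
cut edges (S→T): {(0,3), (1,3), (4,2), (5,8), (6,2)} total cap 82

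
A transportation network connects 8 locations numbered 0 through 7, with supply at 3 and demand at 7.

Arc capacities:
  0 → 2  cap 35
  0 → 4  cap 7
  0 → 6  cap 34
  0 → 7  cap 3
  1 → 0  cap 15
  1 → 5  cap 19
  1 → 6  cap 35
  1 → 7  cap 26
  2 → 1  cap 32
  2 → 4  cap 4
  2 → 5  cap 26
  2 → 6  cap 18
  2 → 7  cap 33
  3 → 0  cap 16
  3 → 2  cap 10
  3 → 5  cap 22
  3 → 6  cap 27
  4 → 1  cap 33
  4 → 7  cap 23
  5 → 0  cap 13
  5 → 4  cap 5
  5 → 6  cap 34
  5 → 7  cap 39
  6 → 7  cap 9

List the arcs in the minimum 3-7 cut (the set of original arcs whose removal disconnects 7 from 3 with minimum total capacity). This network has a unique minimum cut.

Min-cut arcs: {(3,0), (3,2), (3,5), (6,7)} (total capacity 57)

augment #1: 3→0→7 push 3
augment #2: 3→2→7 push 10
augment #3: 3→5→7 push 22
augment #4: 3→6→7 push 9
augment #5: 3→0→2→7 push 13
max flow = 57; residual-reachable set from 3 gives S-side
cut edges (S→T): {(3,0), (3,2), (3,5), (6,7)} total cap 57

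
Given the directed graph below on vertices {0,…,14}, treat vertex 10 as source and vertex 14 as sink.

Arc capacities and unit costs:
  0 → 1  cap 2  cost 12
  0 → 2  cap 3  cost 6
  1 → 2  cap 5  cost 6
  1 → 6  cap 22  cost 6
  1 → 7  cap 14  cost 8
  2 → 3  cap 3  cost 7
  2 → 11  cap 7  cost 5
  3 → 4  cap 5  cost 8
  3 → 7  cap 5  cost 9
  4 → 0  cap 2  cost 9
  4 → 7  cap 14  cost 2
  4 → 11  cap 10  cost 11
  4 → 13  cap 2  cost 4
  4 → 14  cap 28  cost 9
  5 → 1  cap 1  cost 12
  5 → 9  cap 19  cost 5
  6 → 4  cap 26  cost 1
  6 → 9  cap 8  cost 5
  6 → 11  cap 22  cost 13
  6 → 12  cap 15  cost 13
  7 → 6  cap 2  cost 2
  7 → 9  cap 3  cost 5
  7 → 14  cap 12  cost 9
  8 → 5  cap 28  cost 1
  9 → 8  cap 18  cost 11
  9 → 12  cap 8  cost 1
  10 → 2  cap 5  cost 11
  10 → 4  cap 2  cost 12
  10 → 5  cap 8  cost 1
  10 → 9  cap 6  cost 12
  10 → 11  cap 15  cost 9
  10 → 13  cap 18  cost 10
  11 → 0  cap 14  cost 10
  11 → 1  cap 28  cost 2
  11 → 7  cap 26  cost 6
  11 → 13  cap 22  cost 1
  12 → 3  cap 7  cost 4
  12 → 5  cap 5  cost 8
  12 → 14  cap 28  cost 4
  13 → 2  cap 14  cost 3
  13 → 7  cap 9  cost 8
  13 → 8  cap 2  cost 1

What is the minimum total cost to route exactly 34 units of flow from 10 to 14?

shortest-cost path #1: 10→5→9→12→14 push 8 @ unit cost 11 (adds 88)
shortest-cost path #2: 10→4→14 push 2 @ unit cost 21 (adds 42)
shortest-cost path #3: 10→11→7→14 push 12 @ unit cost 24 (adds 288)
shortest-cost path #4: 10→11→1→6→4→14 push 3 @ unit cost 27 (adds 81)
shortest-cost path #5: 10→13→7→6→4→14 push 2 @ unit cost 30 (adds 60)
shortest-cost path #6: 10→13→7→11→1→6→4→14 push 7 @ unit cost 30 (adds 210)
total cost = 769

Minimum cost for 34 units: 769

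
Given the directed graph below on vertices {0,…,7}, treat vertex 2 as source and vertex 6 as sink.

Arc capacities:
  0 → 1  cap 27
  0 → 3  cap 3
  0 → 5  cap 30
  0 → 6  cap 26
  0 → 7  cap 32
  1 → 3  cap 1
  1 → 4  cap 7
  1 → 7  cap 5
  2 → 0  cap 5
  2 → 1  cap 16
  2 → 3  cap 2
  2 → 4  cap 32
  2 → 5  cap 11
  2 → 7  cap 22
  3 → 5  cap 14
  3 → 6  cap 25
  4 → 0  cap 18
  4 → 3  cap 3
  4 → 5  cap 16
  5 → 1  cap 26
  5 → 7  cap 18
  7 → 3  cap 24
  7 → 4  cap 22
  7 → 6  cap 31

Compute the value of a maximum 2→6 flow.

Maximum flow value: 74

augment #1: 2→0→6 bottleneck 5, total now 5
augment #2: 2→3→6 bottleneck 2, total now 7
augment #3: 2→7→6 bottleneck 22, total now 29
augment #4: 2→1→3→6 bottleneck 1, total now 30
augment #5: 2→1→7→6 bottleneck 5, total now 35
augment #6: 2→4→0→6 bottleneck 18, total now 53
augment #7: 2→4→3→6 bottleneck 3, total now 56
augment #8: 2→5→7→6 bottleneck 4, total now 60
augment #9: 2→5→7→3→6 bottleneck 7, total now 67
augment #10: 2→4→5→7→3→6 bottleneck 7, total now 74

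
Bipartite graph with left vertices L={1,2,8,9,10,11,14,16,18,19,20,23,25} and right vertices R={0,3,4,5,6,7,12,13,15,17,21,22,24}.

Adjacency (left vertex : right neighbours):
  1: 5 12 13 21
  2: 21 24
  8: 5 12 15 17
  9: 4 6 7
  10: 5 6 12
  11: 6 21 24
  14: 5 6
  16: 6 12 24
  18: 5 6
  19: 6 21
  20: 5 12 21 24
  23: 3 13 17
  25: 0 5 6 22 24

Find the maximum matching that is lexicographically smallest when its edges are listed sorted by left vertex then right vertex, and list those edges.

|M| = 10 (so the lex-smallest maximum matching has 10 edges)
process left vertices in ascending order; for each, take the smallest-labelled available neighbour that still permits 10 edges overall, or leave it unmatched if none does
lex-smallest matching: {1-13, 2-21, 8-15, 9-4, 10-5, 11-6, 16-12, 20-24, 23-3, 25-0}

Lex-smallest maximum matching: {(1,13), (2,21), (8,15), (9,4), (10,5), (11,6), (16,12), (20,24), (23,3), (25,0)}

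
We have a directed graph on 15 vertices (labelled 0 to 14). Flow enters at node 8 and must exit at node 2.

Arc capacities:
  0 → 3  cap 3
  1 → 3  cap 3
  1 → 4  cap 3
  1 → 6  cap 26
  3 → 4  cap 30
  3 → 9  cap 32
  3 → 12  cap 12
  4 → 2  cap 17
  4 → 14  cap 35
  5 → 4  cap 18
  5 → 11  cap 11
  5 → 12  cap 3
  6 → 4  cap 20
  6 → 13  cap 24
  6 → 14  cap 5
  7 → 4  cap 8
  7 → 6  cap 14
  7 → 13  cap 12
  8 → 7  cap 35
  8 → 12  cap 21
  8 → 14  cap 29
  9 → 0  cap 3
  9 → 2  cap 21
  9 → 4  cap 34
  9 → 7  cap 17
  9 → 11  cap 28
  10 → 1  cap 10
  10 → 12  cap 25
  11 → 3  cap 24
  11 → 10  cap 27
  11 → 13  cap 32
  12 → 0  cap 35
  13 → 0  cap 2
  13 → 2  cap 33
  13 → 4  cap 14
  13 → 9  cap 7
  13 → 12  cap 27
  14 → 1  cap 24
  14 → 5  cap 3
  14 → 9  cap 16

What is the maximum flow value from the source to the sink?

Maximum flow value: 66

augment #1: 8→7→4→2 bottleneck 8, total now 8
augment #2: 8→7→13→2 bottleneck 12, total now 20
augment #3: 8→14→9→2 bottleneck 16, total now 36
augment #4: 8→7→6→4→2 bottleneck 9, total now 45
augment #5: 8→7→6→13→2 bottleneck 5, total now 50
augment #6: 8→12→0→3→9→2 bottleneck 3, total now 53
augment #7: 8→14→1→3→9→2 bottleneck 2, total now 55
augment #8: 8→14→1→6→13→2 bottleneck 11, total now 66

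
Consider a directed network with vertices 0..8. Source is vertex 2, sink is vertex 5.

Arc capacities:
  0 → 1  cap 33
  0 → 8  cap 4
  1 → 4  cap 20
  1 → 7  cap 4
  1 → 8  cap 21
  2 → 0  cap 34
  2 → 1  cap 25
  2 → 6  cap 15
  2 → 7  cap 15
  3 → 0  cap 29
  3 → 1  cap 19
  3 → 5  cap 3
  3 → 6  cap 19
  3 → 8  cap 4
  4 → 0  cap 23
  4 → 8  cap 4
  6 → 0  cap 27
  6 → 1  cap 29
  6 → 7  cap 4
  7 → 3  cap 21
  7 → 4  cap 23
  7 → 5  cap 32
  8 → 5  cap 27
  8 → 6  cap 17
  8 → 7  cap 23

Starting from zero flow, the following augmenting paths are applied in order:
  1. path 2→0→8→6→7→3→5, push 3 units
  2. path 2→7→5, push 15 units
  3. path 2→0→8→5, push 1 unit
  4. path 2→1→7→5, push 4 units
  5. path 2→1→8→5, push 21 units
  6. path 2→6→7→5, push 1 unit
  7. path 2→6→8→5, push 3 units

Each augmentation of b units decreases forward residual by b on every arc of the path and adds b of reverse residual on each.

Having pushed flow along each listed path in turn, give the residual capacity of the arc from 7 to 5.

after path 1 (2→0→8→6→7→3→5, push 3): res(7,5)=32
after path 2 (2→7→5, push 15): res(7,5)=17
after path 3 (2→0→8→5, push 1): res(7,5)=17
after path 4 (2→1→7→5, push 4): res(7,5)=13
after path 5 (2→1→8→5, push 21): res(7,5)=13
after path 6 (2→6→7→5, push 1): res(7,5)=12
after path 7 (2→6→8→5, push 3): res(7,5)=12

Residual capacity of (7,5): 12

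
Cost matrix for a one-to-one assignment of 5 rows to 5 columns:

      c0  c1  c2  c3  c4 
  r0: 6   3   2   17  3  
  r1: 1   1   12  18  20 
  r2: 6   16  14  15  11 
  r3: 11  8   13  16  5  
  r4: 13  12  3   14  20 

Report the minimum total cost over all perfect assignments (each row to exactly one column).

Minimum assignment cost: 27

optimal assignment: row0→col1 (cost 3), row1→col0 (cost 1), row2→col3 (cost 15), row3→col4 (cost 5), row4→col2 (cost 3)
total = 3 + 1 + 15 + 5 + 3 = 27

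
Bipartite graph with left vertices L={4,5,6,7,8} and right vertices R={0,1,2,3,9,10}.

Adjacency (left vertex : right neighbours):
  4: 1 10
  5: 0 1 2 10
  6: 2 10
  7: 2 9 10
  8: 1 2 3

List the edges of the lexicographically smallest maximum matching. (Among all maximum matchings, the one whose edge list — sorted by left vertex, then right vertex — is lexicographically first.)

Lex-smallest maximum matching: {(4,1), (5,0), (6,2), (7,9), (8,3)}

|M| = 5 (so the lex-smallest maximum matching has 5 edges)
process left vertices in ascending order; for each, take the smallest-labelled available neighbour that still permits 5 edges overall, or leave it unmatched if none does
lex-smallest matching: {4-1, 5-0, 6-2, 7-9, 8-3}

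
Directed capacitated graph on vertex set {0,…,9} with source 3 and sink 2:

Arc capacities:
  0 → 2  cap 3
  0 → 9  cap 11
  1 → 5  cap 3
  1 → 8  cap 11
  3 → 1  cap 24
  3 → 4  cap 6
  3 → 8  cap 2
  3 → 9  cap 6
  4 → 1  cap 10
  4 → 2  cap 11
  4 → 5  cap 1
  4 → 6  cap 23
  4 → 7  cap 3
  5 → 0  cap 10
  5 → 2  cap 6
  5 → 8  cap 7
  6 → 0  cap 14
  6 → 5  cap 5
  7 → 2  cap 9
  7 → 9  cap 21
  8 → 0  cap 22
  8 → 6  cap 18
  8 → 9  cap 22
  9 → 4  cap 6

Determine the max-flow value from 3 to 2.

Maximum flow value: 21

augment #1: 3→4→2 bottleneck 6, total now 6
augment #2: 3→1→5→2 bottleneck 3, total now 9
augment #3: 3→8→0→2 bottleneck 2, total now 11
augment #4: 3→9→4→2 bottleneck 5, total now 16
augment #5: 3→1→8→0→2 bottleneck 1, total now 17
augment #6: 3→9→4→5→2 bottleneck 1, total now 18
augment #7: 3→1→8→6→5→2 bottleneck 2, total now 20
augment #8: 3→1→8→6→5→4→7→2 bottleneck 1, total now 21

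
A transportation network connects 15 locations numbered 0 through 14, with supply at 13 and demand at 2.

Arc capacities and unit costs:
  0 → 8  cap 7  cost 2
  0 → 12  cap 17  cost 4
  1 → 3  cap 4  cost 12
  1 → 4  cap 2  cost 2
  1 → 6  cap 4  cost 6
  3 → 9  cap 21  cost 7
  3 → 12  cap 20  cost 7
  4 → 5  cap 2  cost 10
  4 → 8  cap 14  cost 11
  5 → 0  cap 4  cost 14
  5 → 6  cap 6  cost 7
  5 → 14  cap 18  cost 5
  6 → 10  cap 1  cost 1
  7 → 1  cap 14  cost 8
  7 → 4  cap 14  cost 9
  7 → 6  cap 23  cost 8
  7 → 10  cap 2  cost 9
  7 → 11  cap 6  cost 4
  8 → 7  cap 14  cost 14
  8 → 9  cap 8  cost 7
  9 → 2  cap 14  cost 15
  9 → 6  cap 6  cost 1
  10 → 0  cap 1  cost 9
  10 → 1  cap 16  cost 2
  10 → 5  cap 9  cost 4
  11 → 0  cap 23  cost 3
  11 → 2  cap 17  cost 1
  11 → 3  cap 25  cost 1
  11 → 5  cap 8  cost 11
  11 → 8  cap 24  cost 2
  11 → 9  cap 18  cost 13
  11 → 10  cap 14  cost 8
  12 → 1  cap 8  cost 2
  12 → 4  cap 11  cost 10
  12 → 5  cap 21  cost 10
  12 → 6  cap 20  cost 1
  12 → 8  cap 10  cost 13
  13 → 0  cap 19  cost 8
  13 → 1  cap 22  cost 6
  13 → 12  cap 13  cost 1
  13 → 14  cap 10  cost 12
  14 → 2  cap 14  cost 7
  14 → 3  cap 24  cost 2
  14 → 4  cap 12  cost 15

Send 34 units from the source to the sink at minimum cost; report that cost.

Minimum cost for 34 units: 976

shortest-cost path #1: 13→14→2 push 10 @ unit cost 19 (adds 190)
shortest-cost path #2: 13→12→6→10→5→14→2 push 1 @ unit cost 19 (adds 19)
shortest-cost path #3: 13→12→5→14→2 push 3 @ unit cost 23 (adds 69)
shortest-cost path #4: 13→0→8→7→11→2 push 6 @ unit cost 29 (adds 174)
shortest-cost path #5: 13→0→8→9→2 push 1 @ unit cost 32 (adds 32)
shortest-cost path #6: 13→12→8→9→2 push 7 @ unit cost 36 (adds 252)
shortest-cost path #7: 13→12→1→3→9→2 push 2 @ unit cost 37 (adds 74)
shortest-cost path #8: 13→1→3→9→2 push 2 @ unit cost 40 (adds 80)
shortest-cost path #9: 13→1→12→5→14→3→9→2 push 2 @ unit cost 43 (adds 86)
total cost = 976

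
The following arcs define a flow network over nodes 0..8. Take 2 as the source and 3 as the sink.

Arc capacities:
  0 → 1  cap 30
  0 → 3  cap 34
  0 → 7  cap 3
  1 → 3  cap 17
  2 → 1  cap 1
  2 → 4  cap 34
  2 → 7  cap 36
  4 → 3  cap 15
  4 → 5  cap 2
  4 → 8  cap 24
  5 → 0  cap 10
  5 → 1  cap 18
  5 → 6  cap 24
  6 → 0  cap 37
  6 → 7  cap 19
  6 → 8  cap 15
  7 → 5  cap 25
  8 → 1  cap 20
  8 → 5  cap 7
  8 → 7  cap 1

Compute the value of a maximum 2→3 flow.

augment #1: 2→1→3 bottleneck 1, total now 1
augment #2: 2→4→3 bottleneck 15, total now 16
augment #3: 2→4→5→0→3 bottleneck 2, total now 18
augment #4: 2→4→8→1→3 bottleneck 16, total now 34
augment #5: 2→7→5→0→3 bottleneck 8, total now 42
augment #6: 2→7→5→6→0→3 bottleneck 17, total now 59
augment #7: 2→4→8→5→6→0→3 bottleneck 1, total now 60

Maximum flow value: 60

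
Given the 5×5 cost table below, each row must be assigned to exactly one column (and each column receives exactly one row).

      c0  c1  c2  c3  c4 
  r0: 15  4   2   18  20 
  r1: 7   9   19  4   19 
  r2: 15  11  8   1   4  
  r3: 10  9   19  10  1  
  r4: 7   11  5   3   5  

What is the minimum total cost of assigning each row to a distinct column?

Minimum assignment cost: 18

optimal assignment: row0→col1 (cost 4), row1→col0 (cost 7), row2→col3 (cost 1), row3→col4 (cost 1), row4→col2 (cost 5)
total = 4 + 7 + 1 + 1 + 5 = 18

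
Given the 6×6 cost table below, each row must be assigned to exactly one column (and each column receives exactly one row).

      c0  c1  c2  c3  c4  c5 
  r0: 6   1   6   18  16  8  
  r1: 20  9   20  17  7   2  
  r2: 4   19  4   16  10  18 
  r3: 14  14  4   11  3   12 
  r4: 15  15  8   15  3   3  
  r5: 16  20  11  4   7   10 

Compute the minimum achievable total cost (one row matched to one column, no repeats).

optimal assignment: row0→col1 (cost 1), row1→col5 (cost 2), row2→col0 (cost 4), row3→col2 (cost 4), row4→col4 (cost 3), row5→col3 (cost 4)
total = 1 + 2 + 4 + 4 + 3 + 4 = 18

Minimum assignment cost: 18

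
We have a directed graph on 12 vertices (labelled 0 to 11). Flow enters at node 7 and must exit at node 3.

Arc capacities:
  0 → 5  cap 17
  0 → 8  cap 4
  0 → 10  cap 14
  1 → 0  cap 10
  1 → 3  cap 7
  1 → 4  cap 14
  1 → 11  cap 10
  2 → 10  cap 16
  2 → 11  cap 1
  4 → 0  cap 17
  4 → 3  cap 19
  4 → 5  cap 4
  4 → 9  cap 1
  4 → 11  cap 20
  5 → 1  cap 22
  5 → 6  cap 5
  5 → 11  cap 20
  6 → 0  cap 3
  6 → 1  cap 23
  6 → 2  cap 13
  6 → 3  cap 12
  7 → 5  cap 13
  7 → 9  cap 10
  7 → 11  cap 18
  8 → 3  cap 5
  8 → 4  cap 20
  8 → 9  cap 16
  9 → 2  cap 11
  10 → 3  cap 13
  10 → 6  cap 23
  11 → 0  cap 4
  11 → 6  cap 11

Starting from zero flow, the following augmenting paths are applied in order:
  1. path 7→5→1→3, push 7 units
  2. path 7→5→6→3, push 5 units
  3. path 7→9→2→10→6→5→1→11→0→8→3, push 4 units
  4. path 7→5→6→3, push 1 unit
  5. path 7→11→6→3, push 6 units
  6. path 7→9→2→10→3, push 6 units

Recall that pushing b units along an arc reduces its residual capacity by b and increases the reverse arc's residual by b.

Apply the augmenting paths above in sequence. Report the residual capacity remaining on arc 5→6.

Residual capacity of (5,6): 3

after path 1 (7→5→1→3, push 7): res(5,6)=5
after path 2 (7→5→6→3, push 5): res(5,6)=0
after path 3 (7→9→2→10→6→5→1→11→0→8→3, push 4): res(5,6)=4
after path 4 (7→5→6→3, push 1): res(5,6)=3
after path 5 (7→11→6→3, push 6): res(5,6)=3
after path 6 (7→9→2→10→3, push 6): res(5,6)=3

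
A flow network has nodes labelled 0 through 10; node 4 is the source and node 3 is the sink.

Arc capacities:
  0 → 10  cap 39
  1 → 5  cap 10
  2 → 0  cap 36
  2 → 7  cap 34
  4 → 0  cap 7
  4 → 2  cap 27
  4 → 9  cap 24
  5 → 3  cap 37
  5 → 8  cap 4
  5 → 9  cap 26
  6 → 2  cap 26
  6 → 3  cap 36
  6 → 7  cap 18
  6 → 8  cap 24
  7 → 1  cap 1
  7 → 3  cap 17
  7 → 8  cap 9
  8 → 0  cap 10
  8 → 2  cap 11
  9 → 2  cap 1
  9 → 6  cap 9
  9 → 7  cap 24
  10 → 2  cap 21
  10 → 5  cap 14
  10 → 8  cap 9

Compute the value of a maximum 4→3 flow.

augment #1: 4→2→7→3 bottleneck 17, total now 17
augment #2: 4→9→6→3 bottleneck 9, total now 26
augment #3: 4→0→10→5→3 bottleneck 7, total now 33
augment #4: 4→2→0→10→5→3 bottleneck 7, total now 40
augment #5: 4→2→7→1→5→3 bottleneck 1, total now 41

Maximum flow value: 41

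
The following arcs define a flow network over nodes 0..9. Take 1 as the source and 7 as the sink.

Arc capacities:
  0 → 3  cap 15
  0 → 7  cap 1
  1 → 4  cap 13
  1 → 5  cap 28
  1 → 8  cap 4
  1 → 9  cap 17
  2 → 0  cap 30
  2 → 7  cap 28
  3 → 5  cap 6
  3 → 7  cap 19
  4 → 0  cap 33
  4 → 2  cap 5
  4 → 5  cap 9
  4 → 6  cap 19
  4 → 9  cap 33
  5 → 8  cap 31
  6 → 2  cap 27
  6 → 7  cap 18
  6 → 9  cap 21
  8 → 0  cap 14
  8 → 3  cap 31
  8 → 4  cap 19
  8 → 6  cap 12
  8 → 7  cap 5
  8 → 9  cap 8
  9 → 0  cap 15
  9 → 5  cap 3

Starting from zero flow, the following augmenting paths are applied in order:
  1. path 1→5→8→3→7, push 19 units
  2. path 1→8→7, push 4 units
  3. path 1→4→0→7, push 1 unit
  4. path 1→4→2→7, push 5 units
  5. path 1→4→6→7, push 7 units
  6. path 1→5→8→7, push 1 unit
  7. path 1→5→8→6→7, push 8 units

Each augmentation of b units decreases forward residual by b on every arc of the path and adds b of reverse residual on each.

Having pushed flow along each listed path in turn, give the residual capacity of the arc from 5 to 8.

Residual capacity of (5,8): 3

after path 1 (1→5→8→3→7, push 19): res(5,8)=12
after path 2 (1→8→7, push 4): res(5,8)=12
after path 3 (1→4→0→7, push 1): res(5,8)=12
after path 4 (1→4→2→7, push 5): res(5,8)=12
after path 5 (1→4→6→7, push 7): res(5,8)=12
after path 6 (1→5→8→7, push 1): res(5,8)=11
after path 7 (1→5→8→6→7, push 8): res(5,8)=3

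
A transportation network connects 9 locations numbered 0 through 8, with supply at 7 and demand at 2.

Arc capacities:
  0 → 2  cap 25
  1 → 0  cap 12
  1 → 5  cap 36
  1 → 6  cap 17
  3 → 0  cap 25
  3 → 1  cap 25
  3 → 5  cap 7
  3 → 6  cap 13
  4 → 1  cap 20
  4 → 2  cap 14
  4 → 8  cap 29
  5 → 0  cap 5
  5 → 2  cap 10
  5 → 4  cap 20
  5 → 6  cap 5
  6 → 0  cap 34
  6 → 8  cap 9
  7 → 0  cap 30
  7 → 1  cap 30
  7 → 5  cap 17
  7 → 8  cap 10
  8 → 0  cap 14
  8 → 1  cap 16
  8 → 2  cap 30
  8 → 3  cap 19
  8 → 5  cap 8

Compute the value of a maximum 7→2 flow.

augment #1: 7→0→2 bottleneck 25, total now 25
augment #2: 7→5→2 bottleneck 10, total now 35
augment #3: 7→8→2 bottleneck 10, total now 45
augment #4: 7→5→4→2 bottleneck 7, total now 52
augment #5: 7→1→5→4→2 bottleneck 7, total now 59
augment #6: 7→1→6→8→2 bottleneck 9, total now 68
augment #7: 7→1→5→4→8→2 bottleneck 6, total now 74

Maximum flow value: 74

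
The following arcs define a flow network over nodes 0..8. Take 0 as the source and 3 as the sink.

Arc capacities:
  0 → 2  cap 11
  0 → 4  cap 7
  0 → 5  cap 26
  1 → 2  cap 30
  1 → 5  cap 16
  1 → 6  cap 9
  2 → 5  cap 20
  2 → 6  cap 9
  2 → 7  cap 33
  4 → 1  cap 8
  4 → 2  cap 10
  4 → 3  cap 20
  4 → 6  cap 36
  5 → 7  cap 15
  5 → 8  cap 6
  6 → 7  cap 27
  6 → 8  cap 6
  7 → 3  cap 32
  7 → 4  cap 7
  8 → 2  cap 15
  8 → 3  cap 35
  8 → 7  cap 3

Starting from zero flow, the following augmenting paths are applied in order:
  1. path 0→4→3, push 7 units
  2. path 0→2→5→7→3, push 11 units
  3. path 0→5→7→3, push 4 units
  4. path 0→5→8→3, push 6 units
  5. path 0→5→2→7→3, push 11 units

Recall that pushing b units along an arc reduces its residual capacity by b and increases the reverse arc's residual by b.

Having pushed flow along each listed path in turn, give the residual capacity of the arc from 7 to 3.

Residual capacity of (7,3): 6

after path 1 (0→4→3, push 7): res(7,3)=32
after path 2 (0→2→5→7→3, push 11): res(7,3)=21
after path 3 (0→5→7→3, push 4): res(7,3)=17
after path 4 (0→5→8→3, push 6): res(7,3)=17
after path 5 (0→5→2→7→3, push 11): res(7,3)=6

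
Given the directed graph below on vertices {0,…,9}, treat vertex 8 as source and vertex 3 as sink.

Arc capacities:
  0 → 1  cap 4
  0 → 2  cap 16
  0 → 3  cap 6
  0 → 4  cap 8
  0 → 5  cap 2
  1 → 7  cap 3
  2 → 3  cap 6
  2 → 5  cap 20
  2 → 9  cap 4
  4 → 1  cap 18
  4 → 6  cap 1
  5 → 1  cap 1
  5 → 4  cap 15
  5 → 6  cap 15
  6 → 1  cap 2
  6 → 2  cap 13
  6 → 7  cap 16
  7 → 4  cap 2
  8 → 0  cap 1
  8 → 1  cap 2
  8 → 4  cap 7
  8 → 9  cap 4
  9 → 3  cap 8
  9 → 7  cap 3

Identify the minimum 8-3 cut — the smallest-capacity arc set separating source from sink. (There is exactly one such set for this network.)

Min-cut arcs: {(4,6), (8,0), (8,9)} (total capacity 6)

augment #1: 8→0→3 push 1
augment #2: 8→9→3 push 4
augment #3: 8→4→6→2→3 push 1
max flow = 6; residual-reachable set from 8 gives S-side
cut edges (S→T): {(4,6), (8,0), (8,9)} total cap 6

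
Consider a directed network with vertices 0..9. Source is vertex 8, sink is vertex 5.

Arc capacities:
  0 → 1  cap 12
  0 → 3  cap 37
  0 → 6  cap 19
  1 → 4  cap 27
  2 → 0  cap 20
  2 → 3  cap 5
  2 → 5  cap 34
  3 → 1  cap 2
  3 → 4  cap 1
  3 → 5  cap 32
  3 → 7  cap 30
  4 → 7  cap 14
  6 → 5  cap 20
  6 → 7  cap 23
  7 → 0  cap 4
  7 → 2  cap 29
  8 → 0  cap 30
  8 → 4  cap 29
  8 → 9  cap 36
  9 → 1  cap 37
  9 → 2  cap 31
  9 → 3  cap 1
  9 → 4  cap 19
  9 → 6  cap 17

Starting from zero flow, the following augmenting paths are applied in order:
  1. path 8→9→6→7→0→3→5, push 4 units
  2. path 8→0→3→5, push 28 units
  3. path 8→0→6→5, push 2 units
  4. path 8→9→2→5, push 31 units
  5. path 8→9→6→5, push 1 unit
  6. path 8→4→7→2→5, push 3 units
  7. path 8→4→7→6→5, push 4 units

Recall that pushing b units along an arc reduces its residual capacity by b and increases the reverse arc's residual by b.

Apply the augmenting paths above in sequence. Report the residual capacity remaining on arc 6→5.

after path 1 (8→9→6→7→0→3→5, push 4): res(6,5)=20
after path 2 (8→0→3→5, push 28): res(6,5)=20
after path 3 (8→0→6→5, push 2): res(6,5)=18
after path 4 (8→9→2→5, push 31): res(6,5)=18
after path 5 (8→9→6→5, push 1): res(6,5)=17
after path 6 (8→4→7→2→5, push 3): res(6,5)=17
after path 7 (8→4→7→6→5, push 4): res(6,5)=13

Residual capacity of (6,5): 13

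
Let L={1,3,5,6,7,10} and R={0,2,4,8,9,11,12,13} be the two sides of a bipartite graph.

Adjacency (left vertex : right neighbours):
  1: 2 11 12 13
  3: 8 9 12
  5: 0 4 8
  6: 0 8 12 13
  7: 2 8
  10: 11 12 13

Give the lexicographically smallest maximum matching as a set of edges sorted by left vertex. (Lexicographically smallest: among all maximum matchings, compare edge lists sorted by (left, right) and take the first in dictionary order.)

Lex-smallest maximum matching: {(1,2), (3,9), (5,0), (6,12), (7,8), (10,11)}

|M| = 6 (so the lex-smallest maximum matching has 6 edges)
process left vertices in ascending order; for each, take the smallest-labelled available neighbour that still permits 6 edges overall, or leave it unmatched if none does
lex-smallest matching: {1-2, 3-9, 5-0, 6-12, 7-8, 10-11}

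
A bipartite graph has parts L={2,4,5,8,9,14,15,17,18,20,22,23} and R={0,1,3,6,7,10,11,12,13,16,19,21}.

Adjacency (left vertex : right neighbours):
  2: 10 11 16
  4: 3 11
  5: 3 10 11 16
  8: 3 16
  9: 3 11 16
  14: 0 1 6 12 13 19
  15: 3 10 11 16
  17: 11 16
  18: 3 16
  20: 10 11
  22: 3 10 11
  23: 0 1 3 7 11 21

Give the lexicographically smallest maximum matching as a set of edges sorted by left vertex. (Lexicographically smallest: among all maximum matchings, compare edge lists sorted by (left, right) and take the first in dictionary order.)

|M| = 6 (so the lex-smallest maximum matching has 6 edges)
process left vertices in ascending order; for each, take the smallest-labelled available neighbour that still permits 6 edges overall, or leave it unmatched if none does
lex-smallest matching: {2-10, 4-3, 5-11, 8-16, 14-0, 23-1}

Lex-smallest maximum matching: {(2,10), (4,3), (5,11), (8,16), (14,0), (23,1)}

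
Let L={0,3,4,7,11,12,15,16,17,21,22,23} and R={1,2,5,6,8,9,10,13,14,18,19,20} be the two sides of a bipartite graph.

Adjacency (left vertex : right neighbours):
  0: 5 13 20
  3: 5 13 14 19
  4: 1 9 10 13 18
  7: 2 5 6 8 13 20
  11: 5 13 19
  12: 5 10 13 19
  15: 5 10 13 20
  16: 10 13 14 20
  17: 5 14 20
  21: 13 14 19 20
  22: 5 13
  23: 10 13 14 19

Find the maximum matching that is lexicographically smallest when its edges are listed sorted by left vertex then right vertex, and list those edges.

Lex-smallest maximum matching: {(0,5), (3,13), (4,1), (7,2), (11,19), (12,10), (15,20), (16,14)}

|M| = 8 (so the lex-smallest maximum matching has 8 edges)
process left vertices in ascending order; for each, take the smallest-labelled available neighbour that still permits 8 edges overall, or leave it unmatched if none does
lex-smallest matching: {0-5, 3-13, 4-1, 7-2, 11-19, 12-10, 15-20, 16-14}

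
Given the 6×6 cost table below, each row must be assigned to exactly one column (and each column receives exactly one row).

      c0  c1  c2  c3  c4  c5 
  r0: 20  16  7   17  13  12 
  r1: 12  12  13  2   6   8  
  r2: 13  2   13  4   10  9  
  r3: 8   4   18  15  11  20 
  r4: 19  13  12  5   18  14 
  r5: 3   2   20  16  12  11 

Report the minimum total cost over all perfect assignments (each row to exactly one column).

Minimum assignment cost: 34

optimal assignment: row0→col2 (cost 7), row1→col4 (cost 6), row2→col5 (cost 9), row3→col1 (cost 4), row4→col3 (cost 5), row5→col0 (cost 3)
total = 7 + 6 + 9 + 4 + 5 + 3 = 34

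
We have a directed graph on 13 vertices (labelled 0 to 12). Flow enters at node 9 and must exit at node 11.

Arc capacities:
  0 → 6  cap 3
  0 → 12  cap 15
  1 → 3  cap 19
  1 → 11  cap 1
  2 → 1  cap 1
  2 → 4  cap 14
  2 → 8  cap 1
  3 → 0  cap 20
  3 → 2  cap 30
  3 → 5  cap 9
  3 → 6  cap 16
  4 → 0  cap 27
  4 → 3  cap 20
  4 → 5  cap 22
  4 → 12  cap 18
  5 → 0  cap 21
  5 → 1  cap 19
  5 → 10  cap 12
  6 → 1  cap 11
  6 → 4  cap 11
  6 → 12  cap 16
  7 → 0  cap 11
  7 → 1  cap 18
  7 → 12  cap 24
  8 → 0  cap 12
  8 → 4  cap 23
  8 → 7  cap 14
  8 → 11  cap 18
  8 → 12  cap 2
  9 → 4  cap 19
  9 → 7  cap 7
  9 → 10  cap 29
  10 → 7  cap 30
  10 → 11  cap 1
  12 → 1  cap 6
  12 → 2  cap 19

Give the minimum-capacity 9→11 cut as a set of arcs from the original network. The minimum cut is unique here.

Min-cut arcs: {(1,11), (2,8), (10,11)} (total capacity 3)

augment #1: 9→10→11 push 1
augment #2: 9→7→1→11 push 1
augment #3: 9→4→3→2→8→11 push 1
max flow = 3; residual-reachable set from 9 gives S-side
cut edges (S→T): {(1,11), (2,8), (10,11)} total cap 3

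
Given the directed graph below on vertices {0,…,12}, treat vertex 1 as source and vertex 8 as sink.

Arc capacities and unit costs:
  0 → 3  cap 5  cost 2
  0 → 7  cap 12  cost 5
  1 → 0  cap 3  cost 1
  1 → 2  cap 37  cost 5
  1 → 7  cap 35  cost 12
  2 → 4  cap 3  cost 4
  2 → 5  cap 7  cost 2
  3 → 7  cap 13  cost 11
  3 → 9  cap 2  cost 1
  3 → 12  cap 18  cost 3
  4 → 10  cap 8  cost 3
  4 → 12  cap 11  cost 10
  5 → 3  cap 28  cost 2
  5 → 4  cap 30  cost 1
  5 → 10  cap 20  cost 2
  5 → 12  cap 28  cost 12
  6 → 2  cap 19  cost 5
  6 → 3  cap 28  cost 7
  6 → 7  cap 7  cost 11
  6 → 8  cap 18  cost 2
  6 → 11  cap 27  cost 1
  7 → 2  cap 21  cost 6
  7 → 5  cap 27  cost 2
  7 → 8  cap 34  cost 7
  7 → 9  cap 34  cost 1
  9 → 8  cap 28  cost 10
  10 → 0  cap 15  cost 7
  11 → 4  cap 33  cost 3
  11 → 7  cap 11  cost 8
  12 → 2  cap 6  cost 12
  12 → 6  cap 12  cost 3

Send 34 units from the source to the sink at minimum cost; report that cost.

shortest-cost path #1: 1→0→3→12→6→8 push 3 @ unit cost 11 (adds 33)
shortest-cost path #2: 1→2→5→3→12→6→8 push 7 @ unit cost 17 (adds 119)
shortest-cost path #3: 1→7→8 push 24 @ unit cost 19 (adds 456)
total cost = 608

Minimum cost for 34 units: 608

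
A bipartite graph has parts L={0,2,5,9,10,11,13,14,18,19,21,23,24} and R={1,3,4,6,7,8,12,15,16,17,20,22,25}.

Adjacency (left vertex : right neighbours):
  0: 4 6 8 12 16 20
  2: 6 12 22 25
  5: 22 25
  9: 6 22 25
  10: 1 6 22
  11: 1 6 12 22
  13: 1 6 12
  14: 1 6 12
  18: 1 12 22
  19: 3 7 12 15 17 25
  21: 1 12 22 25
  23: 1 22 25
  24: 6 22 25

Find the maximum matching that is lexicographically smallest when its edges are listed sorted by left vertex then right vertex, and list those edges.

Lex-smallest maximum matching: {(0,4), (2,6), (5,22), (9,25), (10,1), (11,12), (19,3)}

|M| = 7 (so the lex-smallest maximum matching has 7 edges)
process left vertices in ascending order; for each, take the smallest-labelled available neighbour that still permits 7 edges overall, or leave it unmatched if none does
lex-smallest matching: {0-4, 2-6, 5-22, 9-25, 10-1, 11-12, 19-3}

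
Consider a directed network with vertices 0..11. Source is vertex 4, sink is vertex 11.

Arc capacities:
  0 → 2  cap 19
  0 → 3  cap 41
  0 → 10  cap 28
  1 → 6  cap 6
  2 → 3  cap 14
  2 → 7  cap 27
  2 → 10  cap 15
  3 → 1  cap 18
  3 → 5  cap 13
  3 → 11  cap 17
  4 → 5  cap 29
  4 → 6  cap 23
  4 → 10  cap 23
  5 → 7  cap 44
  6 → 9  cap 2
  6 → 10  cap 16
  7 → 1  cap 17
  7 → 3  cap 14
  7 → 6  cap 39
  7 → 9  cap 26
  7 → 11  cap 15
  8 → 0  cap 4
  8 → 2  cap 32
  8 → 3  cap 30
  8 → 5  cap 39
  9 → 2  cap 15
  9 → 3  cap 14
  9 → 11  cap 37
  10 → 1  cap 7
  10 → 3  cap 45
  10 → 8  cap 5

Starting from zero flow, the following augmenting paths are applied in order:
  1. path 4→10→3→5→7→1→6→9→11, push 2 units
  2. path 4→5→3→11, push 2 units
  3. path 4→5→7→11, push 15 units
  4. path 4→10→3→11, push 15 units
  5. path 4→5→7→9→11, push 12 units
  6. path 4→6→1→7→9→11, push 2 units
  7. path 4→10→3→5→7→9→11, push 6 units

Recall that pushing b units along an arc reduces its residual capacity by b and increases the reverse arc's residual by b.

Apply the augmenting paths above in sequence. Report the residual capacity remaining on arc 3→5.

after path 1 (4→10→3→5→7→1→6→9→11, push 2): res(3,5)=11
after path 2 (4→5→3→11, push 2): res(3,5)=13
after path 3 (4→5→7→11, push 15): res(3,5)=13
after path 4 (4→10→3→11, push 15): res(3,5)=13
after path 5 (4→5→7→9→11, push 12): res(3,5)=13
after path 6 (4→6→1→7→9→11, push 2): res(3,5)=13
after path 7 (4→10→3→5→7→9→11, push 6): res(3,5)=7

Residual capacity of (3,5): 7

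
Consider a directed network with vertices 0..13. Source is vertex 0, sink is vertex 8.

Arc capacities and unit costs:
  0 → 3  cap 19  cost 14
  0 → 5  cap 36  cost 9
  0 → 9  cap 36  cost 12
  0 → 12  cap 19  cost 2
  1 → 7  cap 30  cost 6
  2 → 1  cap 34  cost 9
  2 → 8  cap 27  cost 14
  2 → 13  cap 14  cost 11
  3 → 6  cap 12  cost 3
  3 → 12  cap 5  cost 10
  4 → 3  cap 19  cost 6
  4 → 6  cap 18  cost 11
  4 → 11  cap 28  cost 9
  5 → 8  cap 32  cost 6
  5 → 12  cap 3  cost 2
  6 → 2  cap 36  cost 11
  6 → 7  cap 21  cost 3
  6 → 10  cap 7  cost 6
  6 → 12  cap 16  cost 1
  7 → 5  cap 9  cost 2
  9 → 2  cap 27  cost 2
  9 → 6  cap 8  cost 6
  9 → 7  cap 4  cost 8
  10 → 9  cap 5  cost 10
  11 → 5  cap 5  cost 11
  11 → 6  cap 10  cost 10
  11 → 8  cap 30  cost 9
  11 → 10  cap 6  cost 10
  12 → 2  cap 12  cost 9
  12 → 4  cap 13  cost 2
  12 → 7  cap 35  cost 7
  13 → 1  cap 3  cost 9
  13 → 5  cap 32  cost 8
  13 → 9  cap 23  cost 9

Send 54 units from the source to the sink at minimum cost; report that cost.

Minimum cost for 54 units: 1000

shortest-cost path #1: 0→5→8 push 32 @ unit cost 15 (adds 480)
shortest-cost path #2: 0→12→4→11→8 push 13 @ unit cost 22 (adds 286)
shortest-cost path #3: 0→12→2→8 push 6 @ unit cost 25 (adds 150)
shortest-cost path #4: 0→9→2→8 push 3 @ unit cost 28 (adds 84)
total cost = 1000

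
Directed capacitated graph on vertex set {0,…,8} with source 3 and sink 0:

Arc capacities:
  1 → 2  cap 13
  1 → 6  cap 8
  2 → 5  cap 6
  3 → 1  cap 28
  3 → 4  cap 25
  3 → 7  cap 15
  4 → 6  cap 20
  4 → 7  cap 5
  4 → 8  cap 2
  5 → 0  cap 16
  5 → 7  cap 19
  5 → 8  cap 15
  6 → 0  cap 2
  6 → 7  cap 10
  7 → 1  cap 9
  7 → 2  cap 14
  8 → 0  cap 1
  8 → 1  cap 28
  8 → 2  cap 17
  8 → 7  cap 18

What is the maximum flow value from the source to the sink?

Maximum flow value: 9

augment #1: 3→1→6→0 bottleneck 2, total now 2
augment #2: 3→4→8→0 bottleneck 1, total now 3
augment #3: 3→1→2→5→0 bottleneck 6, total now 9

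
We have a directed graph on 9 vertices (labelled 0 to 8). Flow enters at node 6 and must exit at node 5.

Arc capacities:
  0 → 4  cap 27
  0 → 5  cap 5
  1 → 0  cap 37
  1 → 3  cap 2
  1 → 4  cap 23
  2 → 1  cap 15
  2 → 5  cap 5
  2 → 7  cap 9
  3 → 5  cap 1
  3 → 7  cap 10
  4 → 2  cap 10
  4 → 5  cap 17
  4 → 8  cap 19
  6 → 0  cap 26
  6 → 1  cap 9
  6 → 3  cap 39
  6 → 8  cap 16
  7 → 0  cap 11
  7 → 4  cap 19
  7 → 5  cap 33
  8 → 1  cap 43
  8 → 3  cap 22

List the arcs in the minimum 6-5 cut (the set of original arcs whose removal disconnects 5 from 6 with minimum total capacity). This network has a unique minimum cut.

Min-cut arcs: {(0,5), (3,5), (3,7), (4,2), (4,5)} (total capacity 43)

augment #1: 6→0→5 push 5
augment #2: 6→3→5 push 1
augment #3: 6→0→4→5 push 17
augment #4: 6→3→7→5 push 10
augment #5: 6→0→4→2→5 push 4
augment #6: 6→1→4→2→5 push 1
augment #7: 6→1→4→2→7→5 push 5
max flow = 43; residual-reachable set from 6 gives S-side
cut edges (S→T): {(0,5), (3,5), (3,7), (4,2), (4,5)} total cap 43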